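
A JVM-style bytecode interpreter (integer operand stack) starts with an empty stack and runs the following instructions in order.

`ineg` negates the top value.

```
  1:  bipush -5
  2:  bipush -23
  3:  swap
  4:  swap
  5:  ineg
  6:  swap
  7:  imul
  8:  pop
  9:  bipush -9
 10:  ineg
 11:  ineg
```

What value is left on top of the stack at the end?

-9

bipush -5  -> -5
bipush -23 -> -5 -23
swap       -> -23 -5
swap       -> -5 -23
ineg       -> -5 23
swap       -> 23 -5
imul       -> -115
pop        -> (empty)
bipush -9  -> -9
ineg       -> 9
ineg       -> -9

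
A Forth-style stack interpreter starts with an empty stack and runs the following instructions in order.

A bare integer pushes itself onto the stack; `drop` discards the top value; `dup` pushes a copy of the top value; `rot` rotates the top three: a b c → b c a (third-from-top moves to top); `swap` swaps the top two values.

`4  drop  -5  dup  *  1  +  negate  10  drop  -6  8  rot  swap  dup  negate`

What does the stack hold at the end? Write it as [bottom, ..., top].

[-6, -26, 8, -8]

4       4
drop    (empty)
-5      -5
dup     -5 -5
*       25
1       25 1
+       26
negate  -26
10      -26 10
drop    -26
-6      -26 -6
8       -26 -6 8
rot     -6 8 -26
swap    -6 -26 8
dup     -6 -26 8 8
negate  -6 -26 8 -8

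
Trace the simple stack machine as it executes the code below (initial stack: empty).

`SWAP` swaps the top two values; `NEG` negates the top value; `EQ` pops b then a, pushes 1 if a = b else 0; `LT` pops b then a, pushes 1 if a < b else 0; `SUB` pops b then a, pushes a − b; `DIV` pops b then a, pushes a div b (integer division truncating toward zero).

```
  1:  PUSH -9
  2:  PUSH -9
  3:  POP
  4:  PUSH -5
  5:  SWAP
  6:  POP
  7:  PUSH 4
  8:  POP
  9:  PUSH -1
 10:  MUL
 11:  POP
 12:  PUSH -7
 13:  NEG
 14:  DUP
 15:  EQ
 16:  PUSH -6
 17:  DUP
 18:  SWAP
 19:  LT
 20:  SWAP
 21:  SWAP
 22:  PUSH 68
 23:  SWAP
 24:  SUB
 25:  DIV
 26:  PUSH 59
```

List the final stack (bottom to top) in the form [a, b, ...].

[0, 59]

PUSH -9 : -9
PUSH -9 : -9 -9
POP     : -9
PUSH -5 : -9 -5
SWAP    : -5 -9
POP     : -5
PUSH 4  : -5 4
POP     : -5
PUSH -1 : -5 -1
MUL     : 5
POP     : (empty)
PUSH -7 : -7
NEG     : 7
DUP     : 7 7
EQ      : 1
PUSH -6 : 1 -6
DUP     : 1 -6 -6
SWAP    : 1 -6 -6
LT      : 1 0
SWAP    : 0 1
SWAP    : 1 0
PUSH 68 : 1 0 68
SWAP    : 1 68 0
SUB     : 1 68
DIV     : 0
PUSH 59 : 0 59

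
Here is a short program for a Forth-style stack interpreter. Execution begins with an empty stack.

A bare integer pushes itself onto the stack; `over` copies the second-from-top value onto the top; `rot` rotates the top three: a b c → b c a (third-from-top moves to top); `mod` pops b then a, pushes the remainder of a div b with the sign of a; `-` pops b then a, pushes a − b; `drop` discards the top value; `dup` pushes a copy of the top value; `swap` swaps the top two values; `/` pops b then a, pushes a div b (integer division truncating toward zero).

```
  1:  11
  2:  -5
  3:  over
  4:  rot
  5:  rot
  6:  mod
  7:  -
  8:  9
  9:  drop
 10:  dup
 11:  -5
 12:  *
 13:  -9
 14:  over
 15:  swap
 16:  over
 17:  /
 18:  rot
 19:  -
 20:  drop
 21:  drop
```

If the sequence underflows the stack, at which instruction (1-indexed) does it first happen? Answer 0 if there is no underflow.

0

11   : [11]
-5   : [11, -5]
over : [11, -5, 11]
rot  : [-5, 11, 11]
rot  : [11, 11, -5]
mod  : [11, 1]
-    : [10]
9    : [10, 9]
drop : [10]
dup  : [10, 10]
-5   : [10, 10, -5]
*    : [10, -50]
-9   : [10, -50, -9]
over : [10, -50, -9, -50]
swap : [10, -50, -50, -9]
over : [10, -50, -50, -9, -50]
/    : [10, -50, -50, 0]
rot  : [10, -50, 0, -50]
-    : [10, -50, 50]
drop : [10, -50]
drop : [10]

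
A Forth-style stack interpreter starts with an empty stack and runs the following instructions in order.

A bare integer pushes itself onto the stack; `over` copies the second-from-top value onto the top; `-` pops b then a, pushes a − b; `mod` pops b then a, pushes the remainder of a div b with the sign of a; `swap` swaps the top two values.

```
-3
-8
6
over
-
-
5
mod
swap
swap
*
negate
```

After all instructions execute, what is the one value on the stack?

-3      [-3]
-8      [-3, -8]
6       [-3, -8, 6]
over    [-3, -8, 6, -8]
-       [-3, -8, 14]
-       [-3, -22]
5       [-3, -22, 5]
mod     [-3, -2]
swap    [-2, -3]
swap    [-3, -2]
*       [6]
negate  [-6]

-6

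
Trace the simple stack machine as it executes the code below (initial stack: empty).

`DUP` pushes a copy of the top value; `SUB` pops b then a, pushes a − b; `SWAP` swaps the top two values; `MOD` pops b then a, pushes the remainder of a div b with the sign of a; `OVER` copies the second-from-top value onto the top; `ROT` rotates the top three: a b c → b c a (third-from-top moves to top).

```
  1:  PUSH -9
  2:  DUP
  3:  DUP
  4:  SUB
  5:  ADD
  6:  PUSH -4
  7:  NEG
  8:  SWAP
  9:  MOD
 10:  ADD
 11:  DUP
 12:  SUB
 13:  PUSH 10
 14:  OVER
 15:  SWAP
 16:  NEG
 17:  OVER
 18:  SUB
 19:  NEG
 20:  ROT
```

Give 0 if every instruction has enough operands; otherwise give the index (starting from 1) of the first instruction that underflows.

10

PUSH -9 : -9
DUP     : -9 -9
DUP     : -9 -9 -9
SUB     : -9 0
ADD     : -9
PUSH -4 : -9 -4
NEG     : -9 4
SWAP    : 4 -9
MOD     : 4
ADD  — needs 2 operands, stack has 1 → underflow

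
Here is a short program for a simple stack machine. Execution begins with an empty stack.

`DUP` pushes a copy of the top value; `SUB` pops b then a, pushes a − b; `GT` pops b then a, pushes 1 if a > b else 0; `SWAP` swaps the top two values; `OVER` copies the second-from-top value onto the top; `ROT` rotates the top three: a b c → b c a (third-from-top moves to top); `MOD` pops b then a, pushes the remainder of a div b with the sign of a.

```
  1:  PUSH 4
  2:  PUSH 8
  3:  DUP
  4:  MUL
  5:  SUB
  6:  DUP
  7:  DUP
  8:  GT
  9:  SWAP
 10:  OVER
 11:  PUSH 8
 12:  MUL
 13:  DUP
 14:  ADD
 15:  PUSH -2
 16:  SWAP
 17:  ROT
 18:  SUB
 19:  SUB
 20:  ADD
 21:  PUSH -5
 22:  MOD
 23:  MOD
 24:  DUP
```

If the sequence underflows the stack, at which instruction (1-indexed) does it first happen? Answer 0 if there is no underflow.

23

PUSH 4   [4]
PUSH 8   [4, 8]
DUP      [4, 8, 8]
MUL      [4, 64]
SUB      [-60]
DUP      [-60, -60]
DUP      [-60, -60, -60]
GT       [-60, 0]
SWAP     [0, -60]
OVER     [0, -60, 0]
PUSH 8   [0, -60, 0, 8]
MUL      [0, -60, 0]
DUP      [0, -60, 0, 0]
ADD      [0, -60, 0]
PUSH -2  [0, -60, 0, -2]
SWAP     [0, -60, -2, 0]
ROT      [0, -2, 0, -60]
SUB      [0, -2, 60]
SUB      [0, -62]
ADD      [-62]
PUSH -5  [-62, -5]
MOD      [-2]
MOD  — needs 2 operands, stack has 1 → underflow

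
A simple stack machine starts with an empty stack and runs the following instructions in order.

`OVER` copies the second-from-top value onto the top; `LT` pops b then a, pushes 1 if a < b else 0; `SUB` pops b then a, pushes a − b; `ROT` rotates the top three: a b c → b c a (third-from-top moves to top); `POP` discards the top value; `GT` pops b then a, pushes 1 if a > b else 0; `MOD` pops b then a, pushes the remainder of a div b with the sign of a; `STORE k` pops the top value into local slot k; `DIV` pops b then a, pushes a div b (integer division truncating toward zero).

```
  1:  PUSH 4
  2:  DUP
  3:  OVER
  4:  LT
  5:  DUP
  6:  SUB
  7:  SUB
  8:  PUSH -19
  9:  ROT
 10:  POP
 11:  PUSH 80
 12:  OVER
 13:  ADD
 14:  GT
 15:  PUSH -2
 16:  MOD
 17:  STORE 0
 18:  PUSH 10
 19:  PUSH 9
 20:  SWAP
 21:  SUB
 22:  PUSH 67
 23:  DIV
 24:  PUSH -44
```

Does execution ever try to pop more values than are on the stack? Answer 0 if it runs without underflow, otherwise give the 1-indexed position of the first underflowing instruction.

PUSH 4    [4]
DUP       [4, 4]
OVER      [4, 4, 4]
LT        [4, 0]
DUP       [4, 0, 0]
SUB       [4, 0]
SUB       [4]
PUSH -19  [4, -19]
ROT  — needs 3 operands, stack has 2 → underflow

9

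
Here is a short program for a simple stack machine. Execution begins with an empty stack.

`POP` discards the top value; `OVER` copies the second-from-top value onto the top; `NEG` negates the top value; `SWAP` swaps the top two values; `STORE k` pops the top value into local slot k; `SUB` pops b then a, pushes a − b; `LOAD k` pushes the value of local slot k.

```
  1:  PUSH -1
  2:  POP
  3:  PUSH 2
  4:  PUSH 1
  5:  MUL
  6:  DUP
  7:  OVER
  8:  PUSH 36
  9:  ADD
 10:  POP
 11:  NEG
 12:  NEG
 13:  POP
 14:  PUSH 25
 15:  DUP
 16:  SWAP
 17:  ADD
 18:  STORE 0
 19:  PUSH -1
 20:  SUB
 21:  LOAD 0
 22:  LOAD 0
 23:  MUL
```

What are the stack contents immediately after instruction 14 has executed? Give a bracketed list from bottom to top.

PUSH -1 -> -1
POP     -> (empty)
PUSH 2  -> 2
PUSH 1  -> 2 1
MUL     -> 2
DUP     -> 2 2
OVER    -> 2 2 2
PUSH 36 -> 2 2 2 36
ADD     -> 2 2 38
POP     -> 2 2
NEG     -> 2 -2
NEG     -> 2 2
POP     -> 2
PUSH 25 -> 2 25

[2, 25]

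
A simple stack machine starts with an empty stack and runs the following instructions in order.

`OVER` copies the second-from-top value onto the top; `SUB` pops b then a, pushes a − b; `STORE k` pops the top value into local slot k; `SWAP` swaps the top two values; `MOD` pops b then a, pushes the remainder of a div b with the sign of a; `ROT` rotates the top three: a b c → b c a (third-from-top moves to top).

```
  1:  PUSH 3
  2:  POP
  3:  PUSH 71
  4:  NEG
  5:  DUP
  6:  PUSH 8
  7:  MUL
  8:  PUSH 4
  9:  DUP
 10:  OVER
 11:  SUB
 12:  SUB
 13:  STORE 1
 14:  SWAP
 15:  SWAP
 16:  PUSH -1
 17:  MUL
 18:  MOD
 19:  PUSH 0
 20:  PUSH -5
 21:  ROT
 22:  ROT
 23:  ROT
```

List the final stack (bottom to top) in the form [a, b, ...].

PUSH 3  : 3
POP     : (empty)
PUSH 71 : 71
NEG     : -71
DUP     : -71 -71
PUSH 8  : -71 -71 8
MUL     : -71 -568
PUSH 4  : -71 -568 4
DUP     : -71 -568 4 4
OVER    : -71 -568 4 4 4
SUB     : -71 -568 4 0
SUB     : -71 -568 4
STORE 1 : -71 -568
SWAP    : -568 -71
SWAP    : -71 -568
PUSH -1 : -71 -568 -1
MUL     : -71 568
MOD     : -71
PUSH 0  : -71 0
PUSH -5 : -71 0 -5
ROT     : 0 -5 -71
ROT     : -5 -71 0
ROT     : -71 0 -5

[-71, 0, -5]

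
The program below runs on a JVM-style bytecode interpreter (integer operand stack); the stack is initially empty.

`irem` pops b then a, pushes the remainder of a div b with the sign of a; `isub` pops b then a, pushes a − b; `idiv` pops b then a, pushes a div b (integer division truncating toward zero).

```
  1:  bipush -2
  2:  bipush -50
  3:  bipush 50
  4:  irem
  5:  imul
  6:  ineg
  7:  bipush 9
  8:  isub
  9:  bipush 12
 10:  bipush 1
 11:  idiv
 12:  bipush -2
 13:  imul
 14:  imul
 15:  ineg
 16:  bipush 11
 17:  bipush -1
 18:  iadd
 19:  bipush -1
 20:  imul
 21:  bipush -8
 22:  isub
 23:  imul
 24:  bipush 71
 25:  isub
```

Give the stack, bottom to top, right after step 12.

bipush -2  -> -2
bipush -50 -> -2 -50
bipush 50  -> -2 -50 50
irem       -> -2 0
imul       -> 0
ineg       -> 0
bipush 9   -> 0 9
isub       -> -9
bipush 12  -> -9 12
bipush 1   -> -9 12 1
idiv       -> -9 12
bipush -2  -> -9 12 -2

[-9, 12, -2]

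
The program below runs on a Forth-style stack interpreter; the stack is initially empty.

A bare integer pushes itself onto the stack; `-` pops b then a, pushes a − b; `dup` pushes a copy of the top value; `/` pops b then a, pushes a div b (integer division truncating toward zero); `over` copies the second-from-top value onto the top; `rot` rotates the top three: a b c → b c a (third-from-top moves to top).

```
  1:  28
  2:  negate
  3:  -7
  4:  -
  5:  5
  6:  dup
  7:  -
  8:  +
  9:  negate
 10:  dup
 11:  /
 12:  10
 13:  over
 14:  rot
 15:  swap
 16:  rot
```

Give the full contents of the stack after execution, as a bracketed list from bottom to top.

28     → 28
negate → -28
-7     → -28 -7
-      → -21
5      → -21 5
dup    → -21 5 5
-      → -21 0
+      → -21
negate → 21
dup    → 21 21
/      → 1
10     → 1 10
over   → 1 10 1
rot    → 10 1 1
swap   → 10 1 1
rot    → 1 1 10

[1, 1, 10]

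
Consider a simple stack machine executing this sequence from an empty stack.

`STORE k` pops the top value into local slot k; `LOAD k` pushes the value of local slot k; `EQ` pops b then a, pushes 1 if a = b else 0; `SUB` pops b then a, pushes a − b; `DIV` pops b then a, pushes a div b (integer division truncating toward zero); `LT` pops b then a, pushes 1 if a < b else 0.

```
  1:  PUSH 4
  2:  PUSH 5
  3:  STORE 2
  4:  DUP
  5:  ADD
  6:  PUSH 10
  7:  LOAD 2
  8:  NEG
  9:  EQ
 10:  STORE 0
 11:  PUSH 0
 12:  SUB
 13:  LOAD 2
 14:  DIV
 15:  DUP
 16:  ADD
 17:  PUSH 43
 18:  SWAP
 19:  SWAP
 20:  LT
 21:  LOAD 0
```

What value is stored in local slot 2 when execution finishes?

PUSH 4  -> [4]
PUSH 5  -> [4, 5]
STORE 2 -> [4]
DUP     -> [4, 4]
ADD     -> [8]
PUSH 10 -> [8, 10]
LOAD 2  -> [8, 10, 5]
NEG     -> [8, 10, -5]
EQ      -> [8, 0]
STORE 0 -> [8]
PUSH 0  -> [8, 0]
SUB     -> [8]
LOAD 2  -> [8, 5]
DIV     -> [1]
DUP     -> [1, 1]
ADD     -> [2]
PUSH 43 -> [2, 43]
SWAP    -> [43, 2]
SWAP    -> [2, 43]
LT      -> [1]
LOAD 0  -> [1, 0]

5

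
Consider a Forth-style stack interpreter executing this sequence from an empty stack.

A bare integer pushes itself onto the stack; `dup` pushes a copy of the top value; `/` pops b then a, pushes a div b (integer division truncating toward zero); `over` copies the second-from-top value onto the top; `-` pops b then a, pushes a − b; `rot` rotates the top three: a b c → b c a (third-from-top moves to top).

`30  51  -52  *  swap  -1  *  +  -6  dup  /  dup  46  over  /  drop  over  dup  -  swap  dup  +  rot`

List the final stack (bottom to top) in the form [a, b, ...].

30   → 30
51   → 30 51
-52  → 30 51 -52
*    → 30 -2652
swap → -2652 30
-1   → -2652 30 -1
*    → -2652 -30
+    → -2682
-6   → -2682 -6
dup  → -2682 -6 -6
/    → -2682 1
dup  → -2682 1 1
46   → -2682 1 1 46
over → -2682 1 1 46 1
/    → -2682 1 1 46
drop → -2682 1 1
over → -2682 1 1 1
dup  → -2682 1 1 1 1
-    → -2682 1 1 0
swap → -2682 1 0 1
dup  → -2682 1 0 1 1
+    → -2682 1 0 2
rot  → -2682 0 2 1

[-2682, 0, 2, 1]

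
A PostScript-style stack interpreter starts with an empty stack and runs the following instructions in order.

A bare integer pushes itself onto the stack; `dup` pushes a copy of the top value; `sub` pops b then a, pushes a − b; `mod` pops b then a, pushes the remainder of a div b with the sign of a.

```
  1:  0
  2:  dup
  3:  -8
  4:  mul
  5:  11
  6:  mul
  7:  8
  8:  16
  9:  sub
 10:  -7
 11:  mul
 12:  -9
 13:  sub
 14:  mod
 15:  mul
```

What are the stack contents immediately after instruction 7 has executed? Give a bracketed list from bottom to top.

0   : 0
dup : 0 0
-8  : 0 0 -8
mul : 0 0
11  : 0 0 11
mul : 0 0
8   : 0 0 8

[0, 0, 8]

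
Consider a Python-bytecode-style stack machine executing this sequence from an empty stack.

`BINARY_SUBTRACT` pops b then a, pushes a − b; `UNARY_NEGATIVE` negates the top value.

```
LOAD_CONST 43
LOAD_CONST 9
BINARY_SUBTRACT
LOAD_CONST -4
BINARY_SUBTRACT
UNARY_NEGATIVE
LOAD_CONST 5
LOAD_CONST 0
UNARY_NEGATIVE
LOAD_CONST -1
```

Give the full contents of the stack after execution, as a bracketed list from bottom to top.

[-38, 5, 0, -1]

LOAD_CONST 43    [43]
LOAD_CONST 9     [43, 9]
BINARY_SUBTRACT  [34]
LOAD_CONST -4    [34, -4]
BINARY_SUBTRACT  [38]
UNARY_NEGATIVE   [-38]
LOAD_CONST 5     [-38, 5]
LOAD_CONST 0     [-38, 5, 0]
UNARY_NEGATIVE   [-38, 5, 0]
LOAD_CONST -1    [-38, 5, 0, -1]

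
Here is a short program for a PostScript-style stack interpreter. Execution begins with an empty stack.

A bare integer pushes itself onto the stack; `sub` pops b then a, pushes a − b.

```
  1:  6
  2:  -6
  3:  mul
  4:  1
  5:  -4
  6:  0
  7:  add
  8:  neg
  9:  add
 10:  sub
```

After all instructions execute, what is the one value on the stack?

-41

6   → [6]
-6  → [6, -6]
mul → [-36]
1   → [-36, 1]
-4  → [-36, 1, -4]
0   → [-36, 1, -4, 0]
add → [-36, 1, -4]
neg → [-36, 1, 4]
add → [-36, 5]
sub → [-41]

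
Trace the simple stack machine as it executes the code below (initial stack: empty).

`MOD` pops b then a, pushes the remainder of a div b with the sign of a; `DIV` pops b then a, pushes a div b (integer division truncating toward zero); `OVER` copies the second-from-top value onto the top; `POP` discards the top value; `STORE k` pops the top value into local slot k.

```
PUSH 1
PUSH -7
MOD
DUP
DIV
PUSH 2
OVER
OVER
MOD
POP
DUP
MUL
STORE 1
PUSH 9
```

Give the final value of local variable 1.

4

PUSH 1   1
PUSH -7  1 -7
MOD      1
DUP      1 1
DIV      1
PUSH 2   1 2
OVER     1 2 1
OVER     1 2 1 2
MOD      1 2 1
POP      1 2
DUP      1 2 2
MUL      1 4
STORE 1  1
PUSH 9   1 9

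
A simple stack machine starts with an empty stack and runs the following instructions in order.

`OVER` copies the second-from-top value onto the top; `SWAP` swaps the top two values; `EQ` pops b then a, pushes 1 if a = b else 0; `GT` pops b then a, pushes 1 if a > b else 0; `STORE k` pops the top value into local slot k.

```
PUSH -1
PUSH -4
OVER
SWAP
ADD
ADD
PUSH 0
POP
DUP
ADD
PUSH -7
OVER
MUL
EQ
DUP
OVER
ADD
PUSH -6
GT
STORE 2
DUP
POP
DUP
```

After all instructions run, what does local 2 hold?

PUSH -1 -> [-1]
PUSH -4 -> [-1, -4]
OVER    -> [-1, -4, -1]
SWAP    -> [-1, -1, -4]
ADD     -> [-1, -5]
ADD     -> [-6]
PUSH 0  -> [-6, 0]
POP     -> [-6]
DUP     -> [-6, -6]
ADD     -> [-12]
PUSH -7 -> [-12, -7]
OVER    -> [-12, -7, -12]
MUL     -> [-12, 84]
EQ      -> [0]
DUP     -> [0, 0]
OVER    -> [0, 0, 0]
ADD     -> [0, 0]
PUSH -6 -> [0, 0, -6]
GT      -> [0, 1]
STORE 2 -> [0]
DUP     -> [0, 0]
POP     -> [0]
DUP     -> [0, 0]

1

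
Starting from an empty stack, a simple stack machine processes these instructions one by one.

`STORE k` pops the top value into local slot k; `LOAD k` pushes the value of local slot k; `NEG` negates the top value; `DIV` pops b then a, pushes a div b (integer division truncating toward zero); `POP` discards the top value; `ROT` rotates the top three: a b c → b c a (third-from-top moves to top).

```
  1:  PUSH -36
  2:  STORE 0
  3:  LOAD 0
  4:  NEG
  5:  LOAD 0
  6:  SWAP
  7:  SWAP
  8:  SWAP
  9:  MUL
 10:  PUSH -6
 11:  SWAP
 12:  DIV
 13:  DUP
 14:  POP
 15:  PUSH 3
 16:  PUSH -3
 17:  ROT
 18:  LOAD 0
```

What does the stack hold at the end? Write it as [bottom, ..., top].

[3, -3, 0, -36]

PUSH -36 -> [-36]
STORE 0  -> []
LOAD 0   -> [-36]
NEG      -> [36]
LOAD 0   -> [36, -36]
SWAP     -> [-36, 36]
SWAP     -> [36, -36]
SWAP     -> [-36, 36]
MUL      -> [-1296]
PUSH -6  -> [-1296, -6]
SWAP     -> [-6, -1296]
DIV      -> [0]
DUP      -> [0, 0]
POP      -> [0]
PUSH 3   -> [0, 3]
PUSH -3  -> [0, 3, -3]
ROT      -> [3, -3, 0]
LOAD 0   -> [3, -3, 0, -36]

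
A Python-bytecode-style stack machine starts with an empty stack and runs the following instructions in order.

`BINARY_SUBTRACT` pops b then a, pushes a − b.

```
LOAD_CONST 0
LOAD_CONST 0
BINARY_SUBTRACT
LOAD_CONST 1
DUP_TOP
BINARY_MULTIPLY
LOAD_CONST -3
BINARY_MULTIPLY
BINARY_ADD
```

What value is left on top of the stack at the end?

LOAD_CONST 0    : 0
LOAD_CONST 0    : 0 0
BINARY_SUBTRACT : 0
LOAD_CONST 1    : 0 1
DUP_TOP         : 0 1 1
BINARY_MULTIPLY : 0 1
LOAD_CONST -3   : 0 1 -3
BINARY_MULTIPLY : 0 -3
BINARY_ADD      : -3

-3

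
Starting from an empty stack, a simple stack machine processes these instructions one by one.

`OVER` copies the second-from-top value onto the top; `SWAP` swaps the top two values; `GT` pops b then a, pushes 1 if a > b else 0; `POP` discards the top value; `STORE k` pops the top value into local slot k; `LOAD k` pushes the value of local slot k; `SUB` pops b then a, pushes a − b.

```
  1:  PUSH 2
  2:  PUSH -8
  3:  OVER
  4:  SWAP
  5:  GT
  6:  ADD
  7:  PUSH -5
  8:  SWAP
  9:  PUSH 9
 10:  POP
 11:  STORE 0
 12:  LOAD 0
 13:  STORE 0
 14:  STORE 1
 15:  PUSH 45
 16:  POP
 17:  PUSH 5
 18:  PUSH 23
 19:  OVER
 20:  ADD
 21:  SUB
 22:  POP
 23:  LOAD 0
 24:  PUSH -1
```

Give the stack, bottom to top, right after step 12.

[-5, 3]

PUSH 2  : [2]
PUSH -8 : [2, -8]
OVER    : [2, -8, 2]
SWAP    : [2, 2, -8]
GT      : [2, 1]
ADD     : [3]
PUSH -5 : [3, -5]
SWAP    : [-5, 3]
PUSH 9  : [-5, 3, 9]
POP     : [-5, 3]
STORE 0 : [-5]
LOAD 0  : [-5, 3]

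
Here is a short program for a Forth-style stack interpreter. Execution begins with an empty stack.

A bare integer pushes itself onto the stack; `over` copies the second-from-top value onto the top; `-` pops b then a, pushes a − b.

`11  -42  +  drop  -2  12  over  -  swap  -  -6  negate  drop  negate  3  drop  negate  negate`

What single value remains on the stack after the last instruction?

11      11
-42     11 -42
+       -31
drop    (empty)
-2      -2
12      -2 12
over    -2 12 -2
-       -2 14
swap    14 -2
-       16
-6      16 -6
negate  16 6
drop    16
negate  -16
3       -16 3
drop    -16
negate  16
negate  -16

-16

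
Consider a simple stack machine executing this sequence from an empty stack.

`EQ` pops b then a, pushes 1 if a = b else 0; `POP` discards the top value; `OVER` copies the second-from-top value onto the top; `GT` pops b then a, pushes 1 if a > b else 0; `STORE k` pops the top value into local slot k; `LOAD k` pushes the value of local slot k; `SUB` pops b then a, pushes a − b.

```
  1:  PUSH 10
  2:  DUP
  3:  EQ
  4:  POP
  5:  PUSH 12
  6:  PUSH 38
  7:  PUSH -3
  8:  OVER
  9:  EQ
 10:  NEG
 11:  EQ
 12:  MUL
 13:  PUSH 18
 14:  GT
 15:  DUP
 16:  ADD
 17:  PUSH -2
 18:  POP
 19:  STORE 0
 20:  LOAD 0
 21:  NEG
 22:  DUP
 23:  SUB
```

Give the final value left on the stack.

0

PUSH 10 -> 10
DUP     -> 10 10
EQ      -> 1
POP     -> (empty)
PUSH 12 -> 12
PUSH 38 -> 12 38
PUSH -3 -> 12 38 -3
OVER    -> 12 38 -3 38
EQ      -> 12 38 0
NEG     -> 12 38 0
EQ      -> 12 0
MUL     -> 0
PUSH 18 -> 0 18
GT      -> 0
DUP     -> 0 0
ADD     -> 0
PUSH -2 -> 0 -2
POP     -> 0
STORE 0 -> (empty)
LOAD 0  -> 0
NEG     -> 0
DUP     -> 0 0
SUB     -> 0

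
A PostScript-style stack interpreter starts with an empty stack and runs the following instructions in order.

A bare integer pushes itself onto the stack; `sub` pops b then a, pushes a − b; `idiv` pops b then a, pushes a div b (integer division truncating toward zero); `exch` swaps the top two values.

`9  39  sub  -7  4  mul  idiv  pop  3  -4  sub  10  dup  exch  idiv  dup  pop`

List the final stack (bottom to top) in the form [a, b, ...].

[7, 1]

9    : [9]
39   : [9, 39]
sub  : [-30]
-7   : [-30, -7]
4    : [-30, -7, 4]
mul  : [-30, -28]
idiv : [1]
pop  : []
3    : [3]
-4   : [3, -4]
sub  : [7]
10   : [7, 10]
dup  : [7, 10, 10]
exch : [7, 10, 10]
idiv : [7, 1]
dup  : [7, 1, 1]
pop  : [7, 1]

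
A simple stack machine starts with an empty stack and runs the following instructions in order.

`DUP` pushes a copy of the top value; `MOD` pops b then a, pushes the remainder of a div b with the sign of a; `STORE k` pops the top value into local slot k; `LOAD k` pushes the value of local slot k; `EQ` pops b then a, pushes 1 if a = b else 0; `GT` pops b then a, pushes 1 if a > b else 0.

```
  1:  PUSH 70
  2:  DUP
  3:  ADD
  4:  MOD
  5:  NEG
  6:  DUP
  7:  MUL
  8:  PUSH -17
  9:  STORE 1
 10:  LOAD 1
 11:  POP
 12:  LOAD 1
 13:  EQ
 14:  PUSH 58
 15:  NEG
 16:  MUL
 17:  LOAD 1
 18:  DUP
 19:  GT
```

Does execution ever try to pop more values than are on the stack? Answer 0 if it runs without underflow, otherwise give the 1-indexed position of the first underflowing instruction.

4

PUSH 70 → [70]
DUP     → [70, 70]
ADD     → [140]
MOD  — needs 2 operands, stack has 1 → underflow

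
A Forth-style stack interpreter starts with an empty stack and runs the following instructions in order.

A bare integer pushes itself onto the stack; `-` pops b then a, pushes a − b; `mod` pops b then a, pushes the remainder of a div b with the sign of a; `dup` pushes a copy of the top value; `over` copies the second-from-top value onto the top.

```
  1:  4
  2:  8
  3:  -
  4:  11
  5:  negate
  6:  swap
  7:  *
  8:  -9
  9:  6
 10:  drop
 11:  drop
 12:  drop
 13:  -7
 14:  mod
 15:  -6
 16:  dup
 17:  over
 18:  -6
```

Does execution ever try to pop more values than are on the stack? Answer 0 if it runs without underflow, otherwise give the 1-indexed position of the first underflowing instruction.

4       4
8       4 8
-       -4
11      -4 11
negate  -4 -11
swap    -11 -4
*       44
-9      44 -9
6       44 -9 6
drop    44 -9
drop    44
drop    (empty)
-7      -7
mod  — needs 2 operands, stack has 1 → underflow

14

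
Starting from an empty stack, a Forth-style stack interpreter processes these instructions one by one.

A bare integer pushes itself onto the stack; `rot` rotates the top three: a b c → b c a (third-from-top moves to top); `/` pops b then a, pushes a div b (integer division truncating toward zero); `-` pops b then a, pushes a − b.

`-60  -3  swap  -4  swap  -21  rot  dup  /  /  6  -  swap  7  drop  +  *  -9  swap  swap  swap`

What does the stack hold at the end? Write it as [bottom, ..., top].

-60  -> -60
-3   -> -60 -3
swap -> -3 -60
-4   -> -3 -60 -4
swap -> -3 -4 -60
-21  -> -3 -4 -60 -21
rot  -> -3 -60 -21 -4
dup  -> -3 -60 -21 -4 -4
/    -> -3 -60 -21 1
/    -> -3 -60 -21
6    -> -3 -60 -21 6
-    -> -3 -60 -27
swap -> -3 -27 -60
7    -> -3 -27 -60 7
drop -> -3 -27 -60
+    -> -3 -87
*    -> 261
-9   -> 261 -9
swap -> -9 261
swap -> 261 -9
swap -> -9 261

[-9, 261]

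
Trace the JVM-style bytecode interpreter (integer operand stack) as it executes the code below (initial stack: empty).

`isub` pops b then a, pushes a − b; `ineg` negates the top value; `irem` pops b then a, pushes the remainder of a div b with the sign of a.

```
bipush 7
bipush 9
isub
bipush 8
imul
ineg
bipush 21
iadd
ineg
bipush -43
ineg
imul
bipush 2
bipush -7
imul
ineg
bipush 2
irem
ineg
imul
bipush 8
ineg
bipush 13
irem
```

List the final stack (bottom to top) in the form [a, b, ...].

bipush 7   → [7]
bipush 9   → [7, 9]
isub       → [-2]
bipush 8   → [-2, 8]
imul       → [-16]
ineg       → [16]
bipush 21  → [16, 21]
iadd       → [37]
ineg       → [-37]
bipush -43 → [-37, -43]
ineg       → [-37, 43]
imul       → [-1591]
bipush 2   → [-1591, 2]
bipush -7  → [-1591, 2, -7]
imul       → [-1591, -14]
ineg       → [-1591, 14]
bipush 2   → [-1591, 14, 2]
irem       → [-1591, 0]
ineg       → [-1591, 0]
imul       → [0]
bipush 8   → [0, 8]
ineg       → [0, -8]
bipush 13  → [0, -8, 13]
irem       → [0, -8]

[0, -8]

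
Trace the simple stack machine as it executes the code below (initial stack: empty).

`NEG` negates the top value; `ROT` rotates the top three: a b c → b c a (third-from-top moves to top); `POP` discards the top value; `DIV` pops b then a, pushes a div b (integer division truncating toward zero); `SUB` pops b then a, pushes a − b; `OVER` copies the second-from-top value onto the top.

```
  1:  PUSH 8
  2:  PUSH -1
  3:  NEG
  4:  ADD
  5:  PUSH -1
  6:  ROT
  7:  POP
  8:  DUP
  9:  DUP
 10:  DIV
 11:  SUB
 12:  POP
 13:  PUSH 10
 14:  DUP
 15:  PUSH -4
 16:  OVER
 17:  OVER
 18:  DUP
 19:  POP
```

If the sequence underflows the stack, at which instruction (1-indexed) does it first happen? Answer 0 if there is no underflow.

PUSH 8  → 8
PUSH -1 → 8 -1
NEG     → 8 1
ADD     → 9
PUSH -1 → 9 -1
ROT  — needs 3 operands, stack has 2 → underflow

6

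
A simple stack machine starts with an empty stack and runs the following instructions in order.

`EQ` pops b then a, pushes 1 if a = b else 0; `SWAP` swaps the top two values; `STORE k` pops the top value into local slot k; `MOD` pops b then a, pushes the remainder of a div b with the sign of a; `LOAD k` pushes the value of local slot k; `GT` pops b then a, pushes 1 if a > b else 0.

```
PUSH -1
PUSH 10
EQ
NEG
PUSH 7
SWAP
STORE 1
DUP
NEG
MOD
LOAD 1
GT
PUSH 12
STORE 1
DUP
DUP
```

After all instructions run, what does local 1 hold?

12

PUSH -1 -> -1
PUSH 10 -> -1 10
EQ      -> 0
NEG     -> 0
PUSH 7  -> 0 7
SWAP    -> 7 0
STORE 1 -> 7
DUP     -> 7 7
NEG     -> 7 -7
MOD     -> 0
LOAD 1  -> 0 0
GT      -> 0
PUSH 12 -> 0 12
STORE 1 -> 0
DUP     -> 0 0
DUP     -> 0 0 0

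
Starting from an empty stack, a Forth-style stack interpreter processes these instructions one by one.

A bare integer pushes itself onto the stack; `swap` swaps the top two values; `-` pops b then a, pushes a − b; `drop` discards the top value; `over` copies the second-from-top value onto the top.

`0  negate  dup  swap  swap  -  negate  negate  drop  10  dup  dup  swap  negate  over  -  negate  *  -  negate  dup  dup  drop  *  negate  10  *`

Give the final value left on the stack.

0       0
negate  0
dup     0 0
swap    0 0
swap    0 0
-       0
negate  0
negate  0
drop    (empty)
10      10
dup     10 10
dup     10 10 10
swap    10 10 10
negate  10 10 -10
over    10 10 -10 10
-       10 10 -20
negate  10 10 20
*       10 200
-       -190
negate  190
dup     190 190
dup     190 190 190
drop    190 190
*       36100
negate  -36100
10      -36100 10
*       -361000

-361000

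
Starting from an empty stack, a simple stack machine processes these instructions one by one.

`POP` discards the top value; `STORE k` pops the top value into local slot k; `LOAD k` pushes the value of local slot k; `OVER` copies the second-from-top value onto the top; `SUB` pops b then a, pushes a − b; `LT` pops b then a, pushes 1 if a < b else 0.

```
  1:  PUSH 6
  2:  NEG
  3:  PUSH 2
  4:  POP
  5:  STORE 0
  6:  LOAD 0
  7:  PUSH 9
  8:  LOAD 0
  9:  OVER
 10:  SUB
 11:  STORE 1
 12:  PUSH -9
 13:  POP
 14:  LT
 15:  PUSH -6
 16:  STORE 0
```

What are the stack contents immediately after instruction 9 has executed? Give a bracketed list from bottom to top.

PUSH 6  -> 6
NEG     -> -6
PUSH 2  -> -6 2
POP     -> -6
STORE 0 -> (empty)
LOAD 0  -> -6
PUSH 9  -> -6 9
LOAD 0  -> -6 9 -6
OVER    -> -6 9 -6 9

[-6, 9, -6, 9]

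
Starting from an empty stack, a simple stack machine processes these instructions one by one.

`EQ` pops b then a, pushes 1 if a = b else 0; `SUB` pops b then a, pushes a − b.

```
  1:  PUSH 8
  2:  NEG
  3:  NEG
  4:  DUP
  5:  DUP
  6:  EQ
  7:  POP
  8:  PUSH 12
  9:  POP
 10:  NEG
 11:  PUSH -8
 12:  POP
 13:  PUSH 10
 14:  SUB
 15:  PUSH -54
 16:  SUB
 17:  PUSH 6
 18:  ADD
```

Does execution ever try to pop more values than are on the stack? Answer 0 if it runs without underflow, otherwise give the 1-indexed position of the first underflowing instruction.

PUSH 8   → 8
NEG      → -8
NEG      → 8
DUP      → 8 8
DUP      → 8 8 8
EQ       → 8 1
POP      → 8
PUSH 12  → 8 12
POP      → 8
NEG      → -8
PUSH -8  → -8 -8
POP      → -8
PUSH 10  → -8 10
SUB      → -18
PUSH -54 → -18 -54
SUB      → 36
PUSH 6   → 36 6
ADD      → 42

0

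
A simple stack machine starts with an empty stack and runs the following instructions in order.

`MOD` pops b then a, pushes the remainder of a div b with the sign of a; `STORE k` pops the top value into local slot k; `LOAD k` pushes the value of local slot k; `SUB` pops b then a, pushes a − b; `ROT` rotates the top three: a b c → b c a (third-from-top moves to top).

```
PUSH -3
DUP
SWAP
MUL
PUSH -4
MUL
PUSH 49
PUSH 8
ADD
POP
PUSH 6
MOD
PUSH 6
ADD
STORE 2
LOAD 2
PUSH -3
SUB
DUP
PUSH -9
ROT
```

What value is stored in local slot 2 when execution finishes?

PUSH -3 -> [-3]
DUP     -> [-3, -3]
SWAP    -> [-3, -3]
MUL     -> [9]
PUSH -4 -> [9, -4]
MUL     -> [-36]
PUSH 49 -> [-36, 49]
PUSH 8  -> [-36, 49, 8]
ADD     -> [-36, 57]
POP     -> [-36]
PUSH 6  -> [-36, 6]
MOD     -> [0]
PUSH 6  -> [0, 6]
ADD     -> [6]
STORE 2 -> []
LOAD 2  -> [6]
PUSH -3 -> [6, -3]
SUB     -> [9]
DUP     -> [9, 9]
PUSH -9 -> [9, 9, -9]
ROT     -> [9, -9, 9]

6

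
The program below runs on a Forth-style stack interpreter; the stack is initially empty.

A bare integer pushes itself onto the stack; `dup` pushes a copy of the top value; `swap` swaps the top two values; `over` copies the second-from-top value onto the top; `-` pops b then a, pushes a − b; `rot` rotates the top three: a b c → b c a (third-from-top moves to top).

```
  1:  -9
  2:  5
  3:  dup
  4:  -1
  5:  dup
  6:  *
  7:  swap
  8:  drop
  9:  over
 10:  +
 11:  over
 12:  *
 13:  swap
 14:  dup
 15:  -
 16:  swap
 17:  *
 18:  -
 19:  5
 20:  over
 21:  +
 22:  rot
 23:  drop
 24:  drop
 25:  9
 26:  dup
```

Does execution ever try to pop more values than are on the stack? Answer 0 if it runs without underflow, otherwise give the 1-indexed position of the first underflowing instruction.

-9    -9
5     -9 5
dup   -9 5 5
-1    -9 5 5 -1
dup   -9 5 5 -1 -1
*     -9 5 5 1
swap  -9 5 1 5
drop  -9 5 1
over  -9 5 1 5
+     -9 5 6
over  -9 5 6 5
*     -9 5 30
swap  -9 30 5
dup   -9 30 5 5
-     -9 30 0
swap  -9 0 30
*     -9 0
-     -9
5     -9 5
over  -9 5 -9
+     -9 -4
rot  — needs 3 operands, stack has 2 → underflow

22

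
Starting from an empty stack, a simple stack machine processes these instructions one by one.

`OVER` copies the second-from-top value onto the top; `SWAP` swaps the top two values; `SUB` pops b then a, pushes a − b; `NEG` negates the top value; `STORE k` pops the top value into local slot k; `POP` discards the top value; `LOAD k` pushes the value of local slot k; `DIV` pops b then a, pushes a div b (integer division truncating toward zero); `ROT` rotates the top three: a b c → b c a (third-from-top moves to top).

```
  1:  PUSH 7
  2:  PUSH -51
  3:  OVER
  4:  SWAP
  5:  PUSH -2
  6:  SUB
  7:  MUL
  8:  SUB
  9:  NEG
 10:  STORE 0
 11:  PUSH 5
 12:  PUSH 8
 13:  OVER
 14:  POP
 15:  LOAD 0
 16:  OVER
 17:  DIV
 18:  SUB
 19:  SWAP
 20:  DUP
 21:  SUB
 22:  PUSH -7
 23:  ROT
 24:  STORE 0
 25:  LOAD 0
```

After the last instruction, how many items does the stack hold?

PUSH 7   -> [7]
PUSH -51 -> [7, -51]
OVER     -> [7, -51, 7]
SWAP     -> [7, 7, -51]
PUSH -2  -> [7, 7, -51, -2]
SUB      -> [7, 7, -49]
MUL      -> [7, -343]
SUB      -> [350]
NEG      -> [-350]
STORE 0  -> []
PUSH 5   -> [5]
PUSH 8   -> [5, 8]
OVER     -> [5, 8, 5]
POP      -> [5, 8]
LOAD 0   -> [5, 8, -350]
OVER     -> [5, 8, -350, 8]
DIV      -> [5, 8, -43]
SUB      -> [5, 51]
SWAP     -> [51, 5]
DUP      -> [51, 5, 5]
SUB      -> [51, 0]
PUSH -7  -> [51, 0, -7]
ROT      -> [0, -7, 51]
STORE 0  -> [0, -7]
LOAD 0   -> [0, -7, 51]

3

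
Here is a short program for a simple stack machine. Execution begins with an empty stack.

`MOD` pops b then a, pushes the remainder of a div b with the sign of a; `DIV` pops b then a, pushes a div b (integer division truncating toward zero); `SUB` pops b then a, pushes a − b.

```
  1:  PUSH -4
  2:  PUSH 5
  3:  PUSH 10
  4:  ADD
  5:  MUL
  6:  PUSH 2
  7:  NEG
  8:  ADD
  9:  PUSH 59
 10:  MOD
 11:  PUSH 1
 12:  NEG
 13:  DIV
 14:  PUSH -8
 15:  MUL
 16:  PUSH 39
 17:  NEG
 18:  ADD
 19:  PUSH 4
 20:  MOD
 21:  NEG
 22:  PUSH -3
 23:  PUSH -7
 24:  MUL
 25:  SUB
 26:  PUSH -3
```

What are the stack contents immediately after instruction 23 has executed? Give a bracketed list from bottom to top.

PUSH -4 : [-4]
PUSH 5  : [-4, 5]
PUSH 10 : [-4, 5, 10]
ADD     : [-4, 15]
MUL     : [-60]
PUSH 2  : [-60, 2]
NEG     : [-60, -2]
ADD     : [-62]
PUSH 59 : [-62, 59]
MOD     : [-3]
PUSH 1  : [-3, 1]
NEG     : [-3, -1]
DIV     : [3]
PUSH -8 : [3, -8]
MUL     : [-24]
PUSH 39 : [-24, 39]
NEG     : [-24, -39]
ADD     : [-63]
PUSH 4  : [-63, 4]
MOD     : [-3]
NEG     : [3]
PUSH -3 : [3, -3]
PUSH -7 : [3, -3, -7]

[3, -3, -7]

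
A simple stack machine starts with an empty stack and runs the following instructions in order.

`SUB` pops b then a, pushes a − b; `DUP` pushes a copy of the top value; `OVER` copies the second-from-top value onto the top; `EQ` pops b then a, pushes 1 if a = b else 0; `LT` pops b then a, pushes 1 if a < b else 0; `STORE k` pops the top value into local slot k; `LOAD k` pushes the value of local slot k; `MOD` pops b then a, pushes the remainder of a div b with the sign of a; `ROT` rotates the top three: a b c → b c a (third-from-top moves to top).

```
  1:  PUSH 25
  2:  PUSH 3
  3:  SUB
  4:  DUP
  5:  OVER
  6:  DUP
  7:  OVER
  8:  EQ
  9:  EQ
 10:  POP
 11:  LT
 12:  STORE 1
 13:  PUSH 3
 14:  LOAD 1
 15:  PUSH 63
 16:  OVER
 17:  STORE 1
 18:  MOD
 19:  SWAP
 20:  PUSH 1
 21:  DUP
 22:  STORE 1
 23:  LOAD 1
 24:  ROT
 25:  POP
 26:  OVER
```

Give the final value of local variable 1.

PUSH 25 -> 25
PUSH 3  -> 25 3
SUB     -> 22
DUP     -> 22 22
OVER    -> 22 22 22
DUP     -> 22 22 22 22
OVER    -> 22 22 22 22 22
EQ      -> 22 22 22 1
EQ      -> 22 22 0
POP     -> 22 22
LT      -> 0
STORE 1 -> (empty)
PUSH 3  -> 3
LOAD 1  -> 3 0
PUSH 63 -> 3 0 63
OVER    -> 3 0 63 0
STORE 1 -> 3 0 63
MOD     -> 3 0
SWAP    -> 0 3
PUSH 1  -> 0 3 1
DUP     -> 0 3 1 1
STORE 1 -> 0 3 1
LOAD 1  -> 0 3 1 1
ROT     -> 0 1 1 3
POP     -> 0 1 1
OVER    -> 0 1 1 1

1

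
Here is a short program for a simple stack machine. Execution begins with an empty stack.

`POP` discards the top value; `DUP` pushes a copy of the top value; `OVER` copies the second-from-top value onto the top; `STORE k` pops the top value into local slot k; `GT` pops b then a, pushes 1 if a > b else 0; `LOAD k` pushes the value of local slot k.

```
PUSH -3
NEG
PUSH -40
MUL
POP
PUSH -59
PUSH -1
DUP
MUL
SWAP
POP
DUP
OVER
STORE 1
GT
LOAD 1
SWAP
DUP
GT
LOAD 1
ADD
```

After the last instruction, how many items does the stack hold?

PUSH -3   -3
NEG       3
PUSH -40  3 -40
MUL       -120
POP       (empty)
PUSH -59  -59
PUSH -1   -59 -1
DUP       -59 -1 -1
MUL       -59 1
SWAP      1 -59
POP       1
DUP       1 1
OVER      1 1 1
STORE 1   1 1
GT        0
LOAD 1    0 1
SWAP      1 0
DUP       1 0 0
GT        1 0
LOAD 1    1 0 1
ADD       1 1

2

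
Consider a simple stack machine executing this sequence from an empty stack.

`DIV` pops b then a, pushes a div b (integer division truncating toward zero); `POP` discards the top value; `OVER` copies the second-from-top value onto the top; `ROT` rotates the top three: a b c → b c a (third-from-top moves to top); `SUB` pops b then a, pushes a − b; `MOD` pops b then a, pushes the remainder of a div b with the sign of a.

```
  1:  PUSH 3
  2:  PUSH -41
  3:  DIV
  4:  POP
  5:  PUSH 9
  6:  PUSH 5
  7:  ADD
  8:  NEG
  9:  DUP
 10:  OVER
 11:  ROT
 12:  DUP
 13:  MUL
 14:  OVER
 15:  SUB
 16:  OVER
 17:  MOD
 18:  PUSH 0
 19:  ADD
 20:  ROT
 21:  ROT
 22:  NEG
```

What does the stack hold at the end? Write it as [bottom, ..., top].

PUSH 3    3
PUSH -41  3 -41
DIV       0
POP       (empty)
PUSH 9    9
PUSH 5    9 5
ADD       14
NEG       -14
DUP       -14 -14
OVER      -14 -14 -14
ROT       -14 -14 -14
DUP       -14 -14 -14 -14
MUL       -14 -14 196
OVER      -14 -14 196 -14
SUB       -14 -14 210
OVER      -14 -14 210 -14
MOD       -14 -14 0
PUSH 0    -14 -14 0 0
ADD       -14 -14 0
ROT       -14 0 -14
ROT       0 -14 -14
NEG       0 -14 14

[0, -14, 14]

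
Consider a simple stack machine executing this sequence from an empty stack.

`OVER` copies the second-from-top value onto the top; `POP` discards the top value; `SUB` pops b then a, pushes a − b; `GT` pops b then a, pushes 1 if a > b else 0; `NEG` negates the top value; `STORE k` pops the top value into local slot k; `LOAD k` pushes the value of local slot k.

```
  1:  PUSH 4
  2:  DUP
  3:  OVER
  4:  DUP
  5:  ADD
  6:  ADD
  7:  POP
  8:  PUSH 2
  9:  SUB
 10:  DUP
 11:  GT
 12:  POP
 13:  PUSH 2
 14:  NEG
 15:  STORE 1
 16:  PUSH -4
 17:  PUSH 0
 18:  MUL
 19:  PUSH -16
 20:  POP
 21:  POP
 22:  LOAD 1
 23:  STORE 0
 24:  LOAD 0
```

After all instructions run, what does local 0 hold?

-2

PUSH 4   → [4]
DUP      → [4, 4]
OVER     → [4, 4, 4]
DUP      → [4, 4, 4, 4]
ADD      → [4, 4, 8]
ADD      → [4, 12]
POP      → [4]
PUSH 2   → [4, 2]
SUB      → [2]
DUP      → [2, 2]
GT       → [0]
POP      → []
PUSH 2   → [2]
NEG      → [-2]
STORE 1  → []
PUSH -4  → [-4]
PUSH 0   → [-4, 0]
MUL      → [0]
PUSH -16 → [0, -16]
POP      → [0]
POP      → []
LOAD 1   → [-2]
STORE 0  → []
LOAD 0   → [-2]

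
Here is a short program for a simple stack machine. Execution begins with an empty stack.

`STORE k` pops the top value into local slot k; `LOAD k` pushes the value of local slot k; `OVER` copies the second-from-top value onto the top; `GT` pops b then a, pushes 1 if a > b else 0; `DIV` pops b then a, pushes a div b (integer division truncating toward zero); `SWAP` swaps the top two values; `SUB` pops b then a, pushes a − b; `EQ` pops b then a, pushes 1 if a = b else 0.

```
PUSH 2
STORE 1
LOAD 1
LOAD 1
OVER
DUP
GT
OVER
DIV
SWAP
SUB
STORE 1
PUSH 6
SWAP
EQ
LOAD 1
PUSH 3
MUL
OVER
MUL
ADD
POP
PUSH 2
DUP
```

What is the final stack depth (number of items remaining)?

PUSH 2  → [2]
STORE 1 → []
LOAD 1  → [2]
LOAD 1  → [2, 2]
OVER    → [2, 2, 2]
DUP     → [2, 2, 2, 2]
GT      → [2, 2, 0]
OVER    → [2, 2, 0, 2]
DIV     → [2, 2, 0]
SWAP    → [2, 0, 2]
SUB     → [2, -2]
STORE 1 → [2]
PUSH 6  → [2, 6]
SWAP    → [6, 2]
EQ      → [0]
LOAD 1  → [0, -2]
PUSH 3  → [0, -2, 3]
MUL     → [0, -6]
OVER    → [0, -6, 0]
MUL     → [0, 0]
ADD     → [0]
POP     → []
PUSH 2  → [2]
DUP     → [2, 2]

2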